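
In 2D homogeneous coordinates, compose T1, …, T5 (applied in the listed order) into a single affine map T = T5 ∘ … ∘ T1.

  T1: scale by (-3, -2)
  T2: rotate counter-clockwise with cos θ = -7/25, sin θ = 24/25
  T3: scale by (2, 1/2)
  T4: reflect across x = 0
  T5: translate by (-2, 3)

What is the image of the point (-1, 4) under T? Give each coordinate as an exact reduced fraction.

T(p) = (-392/25, 139/25)

T1 scale by (-3, -2): (-1, 4) → (3, -8)
T2 rotate counter-clockwise with cos θ = -7/25, sin θ = 24/25: (3, -8) → (171/25, 128/25)
T3 scale by (2, 1/2): (171/25, 128/25) → (342/25, 64/25)
T4 reflect across x = 0: (342/25, 64/25) → (-342/25, 64/25)
T5 translate by (-2, 3): (-342/25, 64/25) → (-392/25, 139/25)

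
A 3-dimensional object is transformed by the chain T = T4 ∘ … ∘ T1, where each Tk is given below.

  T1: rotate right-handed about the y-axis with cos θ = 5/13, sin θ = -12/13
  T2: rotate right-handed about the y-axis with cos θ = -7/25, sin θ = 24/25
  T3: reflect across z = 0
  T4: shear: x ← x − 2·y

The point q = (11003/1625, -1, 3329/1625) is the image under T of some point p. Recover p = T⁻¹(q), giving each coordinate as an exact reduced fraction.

T1 = [5/13 0 -12/13 0; 0 1 0 0; 12/13 0 5/13 0; 0 0 0 1]
T2·T1 = [253/325 0 204/325 0; 0 1 0 0; -204/325 0 253/325 0; 0 0 0 1]
T3·…·T1 = [253/325 0 204/325 0; 0 1 0 0; 204/325 0 -253/325 0; 0 0 0 1]
T4·…·T1 = [253/325 -2 204/325 0; 0 1 0 0; 204/325 0 -253/325 0; 0 0 0 1]
det M = -1; M⁻¹ = [253/325 506/325 204/325 0; 0 1 0 0; 204/325 408/325 -253/325 0; 0 0 0 1]
M⁻¹ · (11003/1625, -1, 3329/1625)ᵀ = (5, -1, 7/5)ᵀ

p = (5, -1, 7/5)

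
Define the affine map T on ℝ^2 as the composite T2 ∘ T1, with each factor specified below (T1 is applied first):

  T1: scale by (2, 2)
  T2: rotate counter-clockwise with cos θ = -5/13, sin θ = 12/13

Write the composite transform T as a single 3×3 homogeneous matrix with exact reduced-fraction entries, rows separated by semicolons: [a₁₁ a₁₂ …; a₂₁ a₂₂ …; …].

T = [-10/13 -24/13 0; 24/13 -10/13 0; 0 0 1]

T1 = [2 0 0; 0 2 0; 0 0 1]
T2·T1 = [-10/13 -24/13 0; 24/13 -10/13 0; 0 0 1]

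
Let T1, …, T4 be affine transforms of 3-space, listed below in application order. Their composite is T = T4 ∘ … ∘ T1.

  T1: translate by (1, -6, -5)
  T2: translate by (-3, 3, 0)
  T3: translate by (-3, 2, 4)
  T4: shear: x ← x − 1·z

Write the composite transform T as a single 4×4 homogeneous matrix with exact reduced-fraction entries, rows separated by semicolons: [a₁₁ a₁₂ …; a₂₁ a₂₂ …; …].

T = [1 0 -1 -4; 0 1 0 -1; 0 0 1 -1; 0 0 0 1]

T1 = [1 0 0 1; 0 1 0 -6; 0 0 1 -5; 0 0 0 1]
T2·T1 = [1 0 0 -2; 0 1 0 -3; 0 0 1 -5; 0 0 0 1]
T3·…·T1 = [1 0 0 -5; 0 1 0 -1; 0 0 1 -1; 0 0 0 1]
T4·…·T1 = [1 0 -1 -4; 0 1 0 -1; 0 0 1 -1; 0 0 0 1]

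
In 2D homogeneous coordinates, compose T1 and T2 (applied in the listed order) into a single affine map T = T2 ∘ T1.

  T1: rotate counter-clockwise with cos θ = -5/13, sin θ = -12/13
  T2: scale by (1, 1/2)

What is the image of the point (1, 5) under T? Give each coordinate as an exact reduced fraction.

T(p) = (55/13, -37/26)

T1 rotate counter-clockwise with cos θ = -5/13, sin θ = -12/13: (1, 5) → (55/13, -37/13)
T2 scale by (1, 1/2): (55/13, -37/13) → (55/13, -37/26)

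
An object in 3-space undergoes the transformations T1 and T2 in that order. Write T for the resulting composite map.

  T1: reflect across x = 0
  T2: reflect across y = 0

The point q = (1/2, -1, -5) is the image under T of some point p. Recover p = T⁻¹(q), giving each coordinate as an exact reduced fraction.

p = (-1/2, 1, -5)

T1 = [-1 0 0 0; 0 1 0 0; 0 0 1 0; 0 0 0 1]
T2·T1 = [-1 0 0 0; 0 -1 0 0; 0 0 1 0; 0 0 0 1]
det M = 1; M⁻¹ = [-1 0 0 0; 0 -1 0 0; 0 0 1 0; 0 0 0 1]
M⁻¹ · (1/2, -1, -5)ᵀ = (-1/2, 1, -5)ᵀ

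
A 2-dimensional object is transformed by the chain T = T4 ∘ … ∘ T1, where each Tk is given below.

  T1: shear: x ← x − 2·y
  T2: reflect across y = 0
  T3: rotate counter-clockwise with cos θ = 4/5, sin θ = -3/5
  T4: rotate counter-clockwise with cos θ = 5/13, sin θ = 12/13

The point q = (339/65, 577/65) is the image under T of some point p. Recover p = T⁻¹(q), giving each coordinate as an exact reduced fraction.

T1 = [1 -2 0; 0 1 0; 0 0 1]
T2·T1 = [1 -2 0; 0 -1 0; 0 0 1]
T3·…·T1 = [4/5 -11/5 0; -3/5 2/5 0; 0 0 1]
T4·…·T1 = [56/65 -79/65 0; 33/65 -122/65 0; 0 0 1]
det M = -1; M⁻¹ = [122/65 -79/65 0; 33/65 -56/65 0; 0 0 1]
M⁻¹ · (339/65, 577/65)ᵀ = (-1, -5)ᵀ

p = (-1, -5)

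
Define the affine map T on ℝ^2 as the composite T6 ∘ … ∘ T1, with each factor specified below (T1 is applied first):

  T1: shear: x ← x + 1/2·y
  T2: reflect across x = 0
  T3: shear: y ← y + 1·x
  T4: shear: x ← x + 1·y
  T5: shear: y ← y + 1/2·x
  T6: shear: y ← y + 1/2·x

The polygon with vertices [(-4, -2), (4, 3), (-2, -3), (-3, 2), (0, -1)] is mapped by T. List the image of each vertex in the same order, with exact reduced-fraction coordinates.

T1 shear: x ← x + 1/2·y: (-4, -2) → (-5, -2); (4, 3) → (11/2, 3); (-2, -3) → (-7/2, -3); (-3, 2) → (-2, 2); (0, -1) → (-1/2, -1)
T2 reflect across x = 0: (-5, -2) → (5, -2); (11/2, 3) → (-11/2, 3); (-7/2, -3) → (7/2, -3); (-2, 2) → (2, 2); (-1/2, -1) → (1/2, -1)
T3 shear: y ← y + 1·x: (5, -2) → (5, 3); (-11/2, 3) → (-11/2, -5/2); (7/2, -3) → (7/2, 1/2); (2, 2) → (2, 4); (1/2, -1) → (1/2, -1/2)
T4 shear: x ← x + 1·y: (5, 3) → (8, 3); (-11/2, -5/2) → (-8, -5/2); (7/2, 1/2) → (4, 1/2); (2, 4) → (6, 4); (1/2, -1/2) → (0, -1/2)
T5 shear: y ← y + 1/2·x: (8, 3) → (8, 7); (-8, -5/2) → (-8, -13/2); (4, 1/2) → (4, 5/2); (6, 4) → (6, 7); (0, -1/2) → (0, -1/2)
T6 shear: y ← y + 1/2·x: (8, 7) → (8, 11); (-8, -13/2) → (-8, -21/2); (4, 5/2) → (4, 9/2); (6, 7) → (6, 10); (0, -1/2) → (0, -1/2)

image vertices: (8, 11), (-8, -21/2), (4, 9/2), (6, 10), (0, -1/2)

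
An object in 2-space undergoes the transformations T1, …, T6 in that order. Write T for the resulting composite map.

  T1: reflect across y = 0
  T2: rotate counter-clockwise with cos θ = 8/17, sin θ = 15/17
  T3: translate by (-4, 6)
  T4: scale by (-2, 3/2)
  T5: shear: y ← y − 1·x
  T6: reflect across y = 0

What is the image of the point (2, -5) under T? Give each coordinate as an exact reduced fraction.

T(p) = (254/17, -4/17)

T1 reflect across y = 0: (2, -5) → (2, 5)
T2 rotate counter-clockwise with cos θ = 8/17, sin θ = 15/17: (2, 5) → (-59/17, 70/17)
T3 translate by (-4, 6): (-59/17, 70/17) → (-127/17, 172/17)
T4 scale by (-2, 3/2): (-127/17, 172/17) → (254/17, 258/17)
T5 shear: y ← y − 1·x: (254/17, 258/17) → (254/17, 4/17)
T6 reflect across y = 0: (254/17, 4/17) → (254/17, -4/17)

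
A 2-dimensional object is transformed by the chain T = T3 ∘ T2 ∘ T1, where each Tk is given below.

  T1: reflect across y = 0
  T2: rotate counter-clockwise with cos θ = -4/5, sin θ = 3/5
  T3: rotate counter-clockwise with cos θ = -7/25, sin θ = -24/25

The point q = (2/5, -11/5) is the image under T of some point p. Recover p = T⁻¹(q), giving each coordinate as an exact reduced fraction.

p = (-1, 2)

T1 = [1 0 0; 0 -1 0; 0 0 1]
T2·T1 = [-4/5 3/5 0; 3/5 4/5 0; 0 0 1]
T3·…·T1 = [4/5 3/5 0; 3/5 -4/5 0; 0 0 1]
det M = -1; M⁻¹ = [4/5 3/5 0; 3/5 -4/5 0; 0 0 1]
M⁻¹ · (2/5, -11/5)ᵀ = (-1, 2)ᵀ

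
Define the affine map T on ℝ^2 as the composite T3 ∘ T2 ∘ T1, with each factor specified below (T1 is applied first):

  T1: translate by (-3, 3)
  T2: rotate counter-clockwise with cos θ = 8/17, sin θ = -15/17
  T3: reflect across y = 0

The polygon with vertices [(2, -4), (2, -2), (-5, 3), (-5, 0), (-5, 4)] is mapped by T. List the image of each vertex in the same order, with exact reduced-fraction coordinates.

T1 translate by (-3, 3): (2, -4) → (-1, -1); (2, -2) → (-1, 1); (-5, 3) → (-8, 6); (-5, 0) → (-8, 3); (-5, 4) → (-8, 7)
T2 rotate counter-clockwise with cos θ = 8/17, sin θ = -15/17: (-1, -1) → (-23/17, 7/17); (-1, 1) → (7/17, 23/17); (-8, 6) → (26/17, 168/17); (-8, 3) → (-19/17, 144/17); (-8, 7) → (41/17, 176/17)
T3 reflect across y = 0: (-23/17, 7/17) → (-23/17, -7/17); (7/17, 23/17) → (7/17, -23/17); (26/17, 168/17) → (26/17, -168/17); (-19/17, 144/17) → (-19/17, -144/17); (41/17, 176/17) → (41/17, -176/17)

image vertices: (-23/17, -7/17), (7/17, -23/17), (26/17, -168/17), (-19/17, -144/17), (41/17, -176/17)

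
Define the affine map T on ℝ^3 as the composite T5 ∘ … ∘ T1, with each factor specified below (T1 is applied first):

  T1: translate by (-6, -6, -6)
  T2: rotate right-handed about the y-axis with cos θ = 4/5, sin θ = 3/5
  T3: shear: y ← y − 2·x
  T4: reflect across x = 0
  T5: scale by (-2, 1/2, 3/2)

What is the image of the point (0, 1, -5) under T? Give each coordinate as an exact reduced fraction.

T1 translate by (-6, -6, -6): (0, 1, -5) → (-6, -5, -11)
T2 rotate right-handed about the y-axis with cos θ = 4/5, sin θ = 3/5: (-6, -5, -11) → (-57/5, -5, -26/5)
T3 shear: y ← y − 2·x: (-57/5, -5, -26/5) → (-57/5, 89/5, -26/5)
T4 reflect across x = 0: (-57/5, 89/5, -26/5) → (57/5, 89/5, -26/5)
T5 scale by (-2, 1/2, 3/2): (57/5, 89/5, -26/5) → (-114/5, 89/10, -39/5)

T(p) = (-114/5, 89/10, -39/5)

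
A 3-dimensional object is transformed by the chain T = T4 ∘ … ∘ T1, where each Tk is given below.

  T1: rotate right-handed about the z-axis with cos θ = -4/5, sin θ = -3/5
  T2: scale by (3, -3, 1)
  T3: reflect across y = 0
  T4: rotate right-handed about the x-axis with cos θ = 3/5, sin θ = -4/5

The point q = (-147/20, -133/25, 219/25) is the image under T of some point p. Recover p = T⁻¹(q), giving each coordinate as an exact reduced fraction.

p = (4, 5/4, 1)

T1 = [-4/5 3/5 0 0; -3/5 -4/5 0 0; 0 0 1 0; 0 0 0 1]
T2·T1 = [-12/5 9/5 0 0; 9/5 12/5 0 0; 0 0 1 0; 0 0 0 1]
T3·…·T1 = [-12/5 9/5 0 0; -9/5 -12/5 0 0; 0 0 1 0; 0 0 0 1]
T4·…·T1 = [-12/5 9/5 0 0; -27/25 -36/25 4/5 0; 36/25 48/25 3/5 0; 0 0 0 1]
det M = 9; M⁻¹ = [-4/15 -3/25 4/25 0; 1/5 -4/25 16/75 0; 0 4/5 3/5 0; 0 0 0 1]
M⁻¹ · (-147/20, -133/25, 219/25)ᵀ = (4, 5/4, 1)ᵀ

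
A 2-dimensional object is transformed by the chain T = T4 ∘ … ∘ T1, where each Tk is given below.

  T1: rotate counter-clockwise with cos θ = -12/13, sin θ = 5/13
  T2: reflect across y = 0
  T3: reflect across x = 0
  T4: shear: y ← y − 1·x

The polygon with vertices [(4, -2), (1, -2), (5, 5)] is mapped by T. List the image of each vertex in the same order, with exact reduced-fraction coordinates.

image vertices: (38/13, -82/13), (2/13, -31/13), (85/13, -50/13)

T1 rotate counter-clockwise with cos θ = -12/13, sin θ = 5/13: (4, -2) → (-38/13, 44/13); (1, -2) → (-2/13, 29/13); (5, 5) → (-85/13, -35/13)
T2 reflect across y = 0: (-38/13, 44/13) → (-38/13, -44/13); (-2/13, 29/13) → (-2/13, -29/13); (-85/13, -35/13) → (-85/13, 35/13)
T3 reflect across x = 0: (-38/13, -44/13) → (38/13, -44/13); (-2/13, -29/13) → (2/13, -29/13); (-85/13, 35/13) → (85/13, 35/13)
T4 shear: y ← y − 1·x: (38/13, -44/13) → (38/13, -82/13); (2/13, -29/13) → (2/13, -31/13); (85/13, 35/13) → (85/13, -50/13)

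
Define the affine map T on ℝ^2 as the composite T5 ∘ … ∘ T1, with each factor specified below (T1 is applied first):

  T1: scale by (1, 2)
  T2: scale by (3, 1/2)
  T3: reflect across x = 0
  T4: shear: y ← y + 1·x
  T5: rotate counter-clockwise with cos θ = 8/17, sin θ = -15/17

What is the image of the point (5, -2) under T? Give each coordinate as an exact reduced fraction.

T1 scale by (1, 2): (5, -2) → (5, -4)
T2 scale by (3, 1/2): (5, -4) → (15, -2)
T3 reflect across x = 0: (15, -2) → (-15, -2)
T4 shear: y ← y + 1·x: (-15, -2) → (-15, -17)
T5 rotate counter-clockwise with cos θ = 8/17, sin θ = -15/17: (-15, -17) → (-375/17, 89/17)

T(p) = (-375/17, 89/17)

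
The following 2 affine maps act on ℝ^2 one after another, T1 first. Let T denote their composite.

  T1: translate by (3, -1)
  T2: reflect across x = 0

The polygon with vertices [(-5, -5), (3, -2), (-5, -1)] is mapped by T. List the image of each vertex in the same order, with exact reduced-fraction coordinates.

T1 translate by (3, -1): (-5, -5) → (-2, -6); (3, -2) → (6, -3); (-5, -1) → (-2, -2)
T2 reflect across x = 0: (-2, -6) → (2, -6); (6, -3) → (-6, -3); (-2, -2) → (2, -2)

image vertices: (2, -6), (-6, -3), (2, -2)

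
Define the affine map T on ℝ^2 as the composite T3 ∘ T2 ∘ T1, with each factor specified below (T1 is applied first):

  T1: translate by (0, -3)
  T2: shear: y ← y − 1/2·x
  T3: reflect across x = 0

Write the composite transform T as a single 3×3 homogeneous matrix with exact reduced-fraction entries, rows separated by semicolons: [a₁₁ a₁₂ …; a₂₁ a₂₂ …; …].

T = [-1 0 0; -1/2 1 -3; 0 0 1]

T1 = [1 0 0; 0 1 -3; 0 0 1]
T2·T1 = [1 0 0; -1/2 1 -3; 0 0 1]
T3·…·T1 = [-1 0 0; -1/2 1 -3; 0 0 1]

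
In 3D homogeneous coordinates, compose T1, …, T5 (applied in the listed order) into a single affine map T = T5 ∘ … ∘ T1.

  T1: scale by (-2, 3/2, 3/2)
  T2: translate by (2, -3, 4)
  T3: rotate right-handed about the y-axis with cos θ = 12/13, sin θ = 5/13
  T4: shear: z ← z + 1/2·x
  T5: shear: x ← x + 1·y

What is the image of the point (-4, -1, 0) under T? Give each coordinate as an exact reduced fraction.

T(p) = (163/26, -9/2, 68/13)

T1 scale by (-2, 3/2, 3/2): (-4, -1, 0) → (8, -3/2, 0)
T2 translate by (2, -3, 4): (8, -3/2, 0) → (10, -9/2, 4)
T3 rotate right-handed about the y-axis with cos θ = 12/13, sin θ = 5/13: (10, -9/2, 4) → (140/13, -9/2, -2/13)
T4 shear: z ← z + 1/2·x: (140/13, -9/2, -2/13) → (140/13, -9/2, 68/13)
T5 shear: x ← x + 1·y: (140/13, -9/2, 68/13) → (163/26, -9/2, 68/13)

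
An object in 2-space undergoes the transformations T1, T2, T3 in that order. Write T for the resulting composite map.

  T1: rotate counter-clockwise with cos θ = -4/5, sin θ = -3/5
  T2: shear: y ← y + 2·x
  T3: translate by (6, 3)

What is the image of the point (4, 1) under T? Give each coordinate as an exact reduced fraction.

T1 rotate counter-clockwise with cos θ = -4/5, sin θ = -3/5: (4, 1) → (-13/5, -16/5)
T2 shear: y ← y + 2·x: (-13/5, -16/5) → (-13/5, -42/5)
T3 translate by (6, 3): (-13/5, -42/5) → (17/5, -27/5)

T(p) = (17/5, -27/5)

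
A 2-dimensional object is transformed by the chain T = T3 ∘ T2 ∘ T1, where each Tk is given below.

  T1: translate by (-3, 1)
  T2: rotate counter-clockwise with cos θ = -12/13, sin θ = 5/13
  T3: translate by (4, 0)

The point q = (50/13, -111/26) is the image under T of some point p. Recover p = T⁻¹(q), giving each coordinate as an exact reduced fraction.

T1 = [1 0 -3; 0 1 1; 0 0 1]
T2·T1 = [-12/13 -5/13 31/13; 5/13 -12/13 -27/13; 0 0 1]
T3·…·T1 = [-12/13 -5/13 83/13; 5/13 -12/13 -27/13; 0 0 1]
det M = 1; M⁻¹ = [-12/13 5/13 87/13; -5/13 -12/13 7/13; 0 0 1]
M⁻¹ · (50/13, -111/26)ᵀ = (3/2, 3)ᵀ

p = (3/2, 3)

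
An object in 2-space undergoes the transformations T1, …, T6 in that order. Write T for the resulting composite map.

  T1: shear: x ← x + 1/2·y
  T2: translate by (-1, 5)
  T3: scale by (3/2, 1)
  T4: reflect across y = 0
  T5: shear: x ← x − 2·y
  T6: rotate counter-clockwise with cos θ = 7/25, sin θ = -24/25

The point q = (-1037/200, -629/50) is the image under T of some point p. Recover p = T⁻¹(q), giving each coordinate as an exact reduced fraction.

p = (-5, 7/2)

T1 = [1 1/2 0; 0 1 0; 0 0 1]
T2·T1 = [1 1/2 -1; 0 1 5; 0 0 1]
T3·…·T1 = [3/2 3/4 -3/2; 0 1 5; 0 0 1]
T4·…·T1 = [3/2 3/4 -3/2; 0 -1 -5; 0 0 1]
T5·…·T1 = [3/2 11/4 17/2; 0 -1 -5; 0 0 1]
T6·…·T1 = [21/50 -19/100 -121/50; -36/25 -73/25 -239/25; 0 0 1]
det M = -3/2; M⁻¹ = [146/75 -19/150 7/2; -24/25 -7/25 -5; 0 0 1]
M⁻¹ · (-1037/200, -629/50)ᵀ = (-5, 7/2)ᵀ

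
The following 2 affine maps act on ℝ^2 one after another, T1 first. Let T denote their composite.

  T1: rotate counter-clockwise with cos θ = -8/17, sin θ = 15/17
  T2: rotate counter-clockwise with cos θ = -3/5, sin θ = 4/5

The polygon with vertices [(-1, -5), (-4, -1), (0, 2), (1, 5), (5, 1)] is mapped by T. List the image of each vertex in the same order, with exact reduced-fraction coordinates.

T1 rotate counter-clockwise with cos θ = -8/17, sin θ = 15/17: (-1, -5) → (83/17, 25/17); (-4, -1) → (47/17, -52/17); (0, 2) → (-30/17, -16/17); (1, 5) → (-83/17, -25/17); (5, 1) → (-55/17, 67/17)
T2 rotate counter-clockwise with cos θ = -3/5, sin θ = 4/5: (83/17, 25/17) → (-349/85, 257/85); (47/17, -52/17) → (67/85, 344/85); (-30/17, -16/17) → (154/85, -72/85); (-83/17, -25/17) → (349/85, -257/85); (-55/17, 67/17) → (-103/85, -421/85)

image vertices: (-349/85, 257/85), (67/85, 344/85), (154/85, -72/85), (349/85, -257/85), (-103/85, -421/85)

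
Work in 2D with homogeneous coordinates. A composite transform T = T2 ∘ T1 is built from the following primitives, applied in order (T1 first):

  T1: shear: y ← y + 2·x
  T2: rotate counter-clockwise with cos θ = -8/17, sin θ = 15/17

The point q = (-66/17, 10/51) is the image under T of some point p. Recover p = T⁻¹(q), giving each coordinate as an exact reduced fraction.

T1 = [1 0 0; 2 1 0; 0 0 1]
T2·T1 = [-38/17 -15/17 0; -1/17 -8/17 0; 0 0 1]
det M = 1; M⁻¹ = [-8/17 15/17 0; 1/17 -38/17 0; 0 0 1]
M⁻¹ · (-66/17, 10/51)ᵀ = (2, -2/3)ᵀ

p = (2, -2/3)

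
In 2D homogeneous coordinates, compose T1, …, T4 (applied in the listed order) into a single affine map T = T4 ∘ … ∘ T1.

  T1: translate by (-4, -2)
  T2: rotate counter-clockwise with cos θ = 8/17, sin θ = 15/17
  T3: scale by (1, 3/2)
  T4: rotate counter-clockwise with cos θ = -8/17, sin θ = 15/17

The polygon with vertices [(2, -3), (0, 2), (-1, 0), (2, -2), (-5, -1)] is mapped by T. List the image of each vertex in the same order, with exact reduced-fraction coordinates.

image vertices: (1103/289, 1725/289), (1606/289, 240/289), (4255/578, 942/289), (1043/289, 1404/289), (7587/578, 1503/289)

T1 translate by (-4, -2): (2, -3) → (-2, -5); (0, 2) → (-4, 0); (-1, 0) → (-5, -2); (2, -2) → (-2, -4); (-5, -1) → (-9, -3)
T2 rotate counter-clockwise with cos θ = 8/17, sin θ = 15/17: (-2, -5) → (59/17, -70/17); (-4, 0) → (-32/17, -60/17); (-5, -2) → (-10/17, -91/17); (-2, -4) → (44/17, -62/17); (-9, -3) → (-27/17, -159/17)
T3 scale by (1, 3/2): (59/17, -70/17) → (59/17, -105/17); (-32/17, -60/17) → (-32/17, -90/17); (-10/17, -91/17) → (-10/17, -273/34); (44/17, -62/17) → (44/17, -93/17); (-27/17, -159/17) → (-27/17, -477/34)
T4 rotate counter-clockwise with cos θ = -8/17, sin θ = 15/17: (59/17, -105/17) → (1103/289, 1725/289); (-32/17, -90/17) → (1606/289, 240/289); (-10/17, -273/34) → (4255/578, 942/289); (44/17, -93/17) → (1043/289, 1404/289); (-27/17, -477/34) → (7587/578, 1503/289)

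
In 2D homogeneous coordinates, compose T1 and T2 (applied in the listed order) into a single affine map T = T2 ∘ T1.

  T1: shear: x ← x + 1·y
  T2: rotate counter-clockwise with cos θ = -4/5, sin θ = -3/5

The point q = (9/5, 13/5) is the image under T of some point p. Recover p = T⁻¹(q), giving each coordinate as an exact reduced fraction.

T1 = [1 1 0; 0 1 0; 0 0 1]
T2·T1 = [-4/5 -1/5 0; -3/5 -7/5 0; 0 0 1]
det M = 1; M⁻¹ = [-7/5 1/5 0; 3/5 -4/5 0; 0 0 1]
M⁻¹ · (9/5, 13/5)ᵀ = (-2, -1)ᵀ

p = (-2, -1)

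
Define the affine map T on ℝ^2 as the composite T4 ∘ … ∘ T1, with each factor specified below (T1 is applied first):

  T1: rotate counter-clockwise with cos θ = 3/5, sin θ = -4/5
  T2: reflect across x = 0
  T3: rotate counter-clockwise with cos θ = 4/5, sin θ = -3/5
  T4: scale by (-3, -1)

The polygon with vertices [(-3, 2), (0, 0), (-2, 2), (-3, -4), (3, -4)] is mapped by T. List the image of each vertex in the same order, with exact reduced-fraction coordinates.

image vertices: (-174/25, -69/25), (0, 0), (-102/25, -62/25), (-12, 3), (132/25, 117/25)

T1 rotate counter-clockwise with cos θ = 3/5, sin θ = -4/5: (-3, 2) → (-1/5, 18/5); (0, 0) → (0, 0); (-2, 2) → (2/5, 14/5); (-3, -4) → (-5, 0); (3, -4) → (-7/5, -24/5)
T2 reflect across x = 0: (-1/5, 18/5) → (1/5, 18/5); (0, 0) → (0, 0); (2/5, 14/5) → (-2/5, 14/5); (-5, 0) → (5, 0); (-7/5, -24/5) → (7/5, -24/5)
T3 rotate counter-clockwise with cos θ = 4/5, sin θ = -3/5: (1/5, 18/5) → (58/25, 69/25); (0, 0) → (0, 0); (-2/5, 14/5) → (34/25, 62/25); (5, 0) → (4, -3); (7/5, -24/5) → (-44/25, -117/25)
T4 scale by (-3, -1): (58/25, 69/25) → (-174/25, -69/25); (0, 0) → (0, 0); (34/25, 62/25) → (-102/25, -62/25); (4, -3) → (-12, 3); (-44/25, -117/25) → (132/25, 117/25)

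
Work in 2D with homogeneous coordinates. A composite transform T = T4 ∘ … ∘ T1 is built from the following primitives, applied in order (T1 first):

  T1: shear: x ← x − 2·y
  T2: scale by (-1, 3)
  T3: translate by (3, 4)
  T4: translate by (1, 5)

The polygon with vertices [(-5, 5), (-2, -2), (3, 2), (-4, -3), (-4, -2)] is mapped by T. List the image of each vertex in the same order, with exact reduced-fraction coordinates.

image vertices: (19, 24), (2, 3), (5, 15), (2, 0), (4, 3)

T1 shear: x ← x − 2·y: (-5, 5) → (-15, 5); (-2, -2) → (2, -2); (3, 2) → (-1, 2); (-4, -3) → (2, -3); (-4, -2) → (0, -2)
T2 scale by (-1, 3): (-15, 5) → (15, 15); (2, -2) → (-2, -6); (-1, 2) → (1, 6); (2, -3) → (-2, -9); (0, -2) → (0, -6)
T3 translate by (3, 4): (15, 15) → (18, 19); (-2, -6) → (1, -2); (1, 6) → (4, 10); (-2, -9) → (1, -5); (0, -6) → (3, -2)
T4 translate by (1, 5): (18, 19) → (19, 24); (1, -2) → (2, 3); (4, 10) → (5, 15); (1, -5) → (2, 0); (3, -2) → (4, 3)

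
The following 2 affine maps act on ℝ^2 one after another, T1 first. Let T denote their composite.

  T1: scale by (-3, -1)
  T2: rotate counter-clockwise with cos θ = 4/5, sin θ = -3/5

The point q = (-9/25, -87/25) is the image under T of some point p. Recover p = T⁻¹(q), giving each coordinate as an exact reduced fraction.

p = (-3/5, 3)

T1 = [-3 0 0; 0 -1 0; 0 0 1]
T2·T1 = [-12/5 -3/5 0; 9/5 -4/5 0; 0 0 1]
det M = 3; M⁻¹ = [-4/15 1/5 0; -3/5 -4/5 0; 0 0 1]
M⁻¹ · (-9/25, -87/25)ᵀ = (-3/5, 3)ᵀ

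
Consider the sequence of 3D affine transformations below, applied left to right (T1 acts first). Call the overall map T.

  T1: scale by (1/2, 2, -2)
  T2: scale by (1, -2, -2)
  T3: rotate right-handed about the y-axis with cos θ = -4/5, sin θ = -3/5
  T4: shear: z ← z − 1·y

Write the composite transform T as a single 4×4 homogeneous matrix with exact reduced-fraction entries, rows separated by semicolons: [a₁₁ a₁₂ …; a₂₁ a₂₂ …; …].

T1 = [1/2 0 0 0; 0 2 0 0; 0 0 -2 0; 0 0 0 1]
T2·T1 = [1/2 0 0 0; 0 -4 0 0; 0 0 4 0; 0 0 0 1]
T3·…·T1 = [-2/5 0 -12/5 0; 0 -4 0 0; 3/10 0 -16/5 0; 0 0 0 1]
T4·…·T1 = [-2/5 0 -12/5 0; 0 -4 0 0; 3/10 4 -16/5 0; 0 0 0 1]

T = [-2/5 0 -12/5 0; 0 -4 0 0; 3/10 4 -16/5 0; 0 0 0 1]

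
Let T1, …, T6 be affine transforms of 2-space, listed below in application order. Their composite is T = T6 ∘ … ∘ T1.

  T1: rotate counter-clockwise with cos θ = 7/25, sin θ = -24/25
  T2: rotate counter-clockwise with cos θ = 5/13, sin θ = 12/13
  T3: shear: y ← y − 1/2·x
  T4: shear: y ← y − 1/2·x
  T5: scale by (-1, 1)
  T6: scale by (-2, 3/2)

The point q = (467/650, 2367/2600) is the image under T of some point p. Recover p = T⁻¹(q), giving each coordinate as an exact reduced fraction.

T1 = [7/25 24/25 0; -24/25 7/25 0; 0 0 1]
T2·T1 = [323/325 36/325 0; -36/325 323/325 0; 0 0 1]
T3·…·T1 = [323/325 36/325 0; -79/130 61/65 0; 0 0 1]
T4·…·T1 = [323/325 36/325 0; -359/325 287/325 0; 0 0 1]
T5·…·T1 = [-323/325 -36/325 0; -359/325 287/325 0; 0 0 1]
T6·…·T1 = [646/325 72/325 0; -1077/650 861/650 0; 0 0 1]
det M = 3; M⁻¹ = [287/650 -24/325 0; 359/650 646/975 0; 0 0 1]
M⁻¹ · (467/650, 2367/2600)ᵀ = (1/4, 1)ᵀ

p = (1/4, 1)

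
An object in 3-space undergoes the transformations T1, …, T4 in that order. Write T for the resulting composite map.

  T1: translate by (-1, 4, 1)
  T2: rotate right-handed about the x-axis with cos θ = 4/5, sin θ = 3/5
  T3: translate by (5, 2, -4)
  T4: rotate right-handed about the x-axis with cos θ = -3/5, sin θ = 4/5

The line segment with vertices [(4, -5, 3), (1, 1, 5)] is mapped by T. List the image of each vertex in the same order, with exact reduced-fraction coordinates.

T1 translate by (-1, 4, 1): (4, -5, 3) → (3, -1, 4); (1, 1, 5) → (0, 5, 6)
T2 rotate right-handed about the x-axis with cos θ = 4/5, sin θ = 3/5: (3, -1, 4) → (3, -16/5, 13/5); (0, 5, 6) → (0, 2/5, 39/5)
T3 translate by (5, 2, -4): (3, -16/5, 13/5) → (8, -6/5, -7/5); (0, 2/5, 39/5) → (5, 12/5, 19/5)
T4 rotate right-handed about the x-axis with cos θ = -3/5, sin θ = 4/5: (8, -6/5, -7/5) → (8, 46/25, -3/25); (5, 12/5, 19/5) → (5, -112/25, -9/25)

image vertices: (8, 46/25, -3/25), (5, -112/25, -9/25)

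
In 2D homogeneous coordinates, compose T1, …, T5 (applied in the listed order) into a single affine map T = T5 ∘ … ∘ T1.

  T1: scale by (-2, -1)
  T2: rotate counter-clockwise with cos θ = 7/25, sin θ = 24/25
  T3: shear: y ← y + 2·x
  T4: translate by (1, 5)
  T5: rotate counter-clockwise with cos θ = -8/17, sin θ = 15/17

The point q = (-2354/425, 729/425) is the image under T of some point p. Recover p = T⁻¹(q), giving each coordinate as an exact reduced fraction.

T1 = [-2 0 0; 0 -1 0; 0 0 1]
T2·T1 = [-14/25 24/25 0; -48/25 -7/25 0; 0 0 1]
T3·…·T1 = [-14/25 24/25 0; -76/25 41/25 0; 0 0 1]
T4·…·T1 = [-14/25 24/25 1; -76/25 41/25 5; 0 0 1]
T5·…·T1 = [1252/425 -807/425 -83/17; 398/425 32/425 -25/17; 0 0 1]
det M = 2; M⁻¹ = [16/425 807/850 79/50; -199/425 626/425 -3/25; 0 0 1]
M⁻¹ · (-2354/425, 729/425)ᵀ = (3, 5)ᵀ

p = (3, 5)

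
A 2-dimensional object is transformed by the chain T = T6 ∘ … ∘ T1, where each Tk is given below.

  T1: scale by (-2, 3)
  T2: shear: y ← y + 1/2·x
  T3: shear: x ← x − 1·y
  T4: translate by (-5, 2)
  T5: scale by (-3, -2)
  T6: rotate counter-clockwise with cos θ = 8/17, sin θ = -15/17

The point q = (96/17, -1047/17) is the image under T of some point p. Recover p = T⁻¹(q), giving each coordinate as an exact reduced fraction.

T1 = [-2 0 0; 0 3 0; 0 0 1]
T2·T1 = [-2 0 0; -1 3 0; 0 0 1]
T3·…·T1 = [-1 -3 0; -1 3 0; 0 0 1]
T4·…·T1 = [-1 -3 -5; -1 3 2; 0 0 1]
T5·…·T1 = [3 9 15; 2 -6 -4; 0 0 1]
T6·…·T1 = [54/17 -18/17 60/17; -29/17 -183/17 -257/17; 0 0 1]
det M = -36; M⁻¹ = [61/204 -1/34 -3/2; -29/612 -3/34 -7/6; 0 0 1]
M⁻¹ · (96/17, -1047/17)ᵀ = (2, 4)ᵀ

p = (2, 4)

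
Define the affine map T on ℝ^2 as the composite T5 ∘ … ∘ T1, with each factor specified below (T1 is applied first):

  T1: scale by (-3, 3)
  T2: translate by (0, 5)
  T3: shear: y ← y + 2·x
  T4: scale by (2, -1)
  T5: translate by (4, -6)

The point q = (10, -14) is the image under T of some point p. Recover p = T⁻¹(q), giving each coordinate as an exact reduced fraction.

p = (-1, -1)

T1 = [-3 0 0; 0 3 0; 0 0 1]
T2·T1 = [-3 0 0; 0 3 5; 0 0 1]
T3·…·T1 = [-3 0 0; -6 3 5; 0 0 1]
T4·…·T1 = [-6 0 0; 6 -3 -5; 0 0 1]
T5·…·T1 = [-6 0 4; 6 -3 -11; 0 0 1]
det M = 18; M⁻¹ = [-1/6 0 2/3; -1/3 -1/3 -7/3; 0 0 1]
M⁻¹ · (10, -14)ᵀ = (-1, -1)ᵀ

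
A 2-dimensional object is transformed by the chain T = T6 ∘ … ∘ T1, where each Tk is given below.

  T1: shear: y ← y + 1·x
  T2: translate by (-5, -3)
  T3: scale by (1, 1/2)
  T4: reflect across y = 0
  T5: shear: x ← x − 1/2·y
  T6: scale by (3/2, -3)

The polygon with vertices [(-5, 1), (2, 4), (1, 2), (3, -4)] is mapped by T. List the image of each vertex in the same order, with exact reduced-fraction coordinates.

T1 shear: y ← y + 1·x: (-5, 1) → (-5, -4); (2, 4) → (2, 6); (1, 2) → (1, 3); (3, -4) → (3, -1)
T2 translate by (-5, -3): (-5, -4) → (-10, -7); (2, 6) → (-3, 3); (1, 3) → (-4, 0); (3, -1) → (-2, -4)
T3 scale by (1, 1/2): (-10, -7) → (-10, -7/2); (-3, 3) → (-3, 3/2); (-4, 0) → (-4, 0); (-2, -4) → (-2, -2)
T4 reflect across y = 0: (-10, -7/2) → (-10, 7/2); (-3, 3/2) → (-3, -3/2); (-4, 0) → (-4, 0); (-2, -2) → (-2, 2)
T5 shear: x ← x − 1/2·y: (-10, 7/2) → (-47/4, 7/2); (-3, -3/2) → (-9/4, -3/2); (-4, 0) → (-4, 0); (-2, 2) → (-3, 2)
T6 scale by (3/2, -3): (-47/4, 7/2) → (-141/8, -21/2); (-9/4, -3/2) → (-27/8, 9/2); (-4, 0) → (-6, 0); (-3, 2) → (-9/2, -6)

image vertices: (-141/8, -21/2), (-27/8, 9/2), (-6, 0), (-9/2, -6)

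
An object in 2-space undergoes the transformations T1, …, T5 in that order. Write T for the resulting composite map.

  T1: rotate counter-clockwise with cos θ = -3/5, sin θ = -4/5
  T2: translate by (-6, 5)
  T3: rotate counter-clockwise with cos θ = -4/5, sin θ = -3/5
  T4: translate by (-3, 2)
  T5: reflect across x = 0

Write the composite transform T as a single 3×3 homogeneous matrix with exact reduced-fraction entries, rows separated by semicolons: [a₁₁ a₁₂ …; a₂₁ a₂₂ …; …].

T = [0 1 -24/5; 1 0 8/5; 0 0 1]

T1 = [-3/5 4/5 0; -4/5 -3/5 0; 0 0 1]
T2·T1 = [-3/5 4/5 -6; -4/5 -3/5 5; 0 0 1]
T3·…·T1 = [0 -1 39/5; 1 0 -2/5; 0 0 1]
T4·…·T1 = [0 -1 24/5; 1 0 8/5; 0 0 1]
T5·…·T1 = [0 1 -24/5; 1 0 8/5; 0 0 1]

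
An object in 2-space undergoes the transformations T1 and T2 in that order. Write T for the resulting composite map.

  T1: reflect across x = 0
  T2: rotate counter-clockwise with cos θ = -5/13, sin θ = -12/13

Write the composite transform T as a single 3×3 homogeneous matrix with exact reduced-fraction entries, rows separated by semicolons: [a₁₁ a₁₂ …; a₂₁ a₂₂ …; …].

T1 = [-1 0 0; 0 1 0; 0 0 1]
T2·T1 = [5/13 12/13 0; 12/13 -5/13 0; 0 0 1]

T = [5/13 12/13 0; 12/13 -5/13 0; 0 0 1]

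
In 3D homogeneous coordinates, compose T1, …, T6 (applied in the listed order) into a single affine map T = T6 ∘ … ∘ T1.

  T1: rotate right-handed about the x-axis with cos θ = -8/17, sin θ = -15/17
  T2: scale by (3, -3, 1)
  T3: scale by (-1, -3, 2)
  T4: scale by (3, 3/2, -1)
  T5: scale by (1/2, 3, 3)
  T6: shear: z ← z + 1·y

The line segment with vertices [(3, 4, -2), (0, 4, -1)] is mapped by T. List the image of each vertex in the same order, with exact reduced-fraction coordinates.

T1 rotate right-handed about the x-axis with cos θ = -8/17, sin θ = -15/17: (3, 4, -2) → (3, -62/17, -44/17); (0, 4, -1) → (0, -47/17, -52/17)
T2 scale by (3, -3, 1): (3, -62/17, -44/17) → (9, 186/17, -44/17); (0, -47/17, -52/17) → (0, 141/17, -52/17)
T3 scale by (-1, -3, 2): (9, 186/17, -44/17) → (-9, -558/17, -88/17); (0, 141/17, -52/17) → (0, -423/17, -104/17)
T4 scale by (3, 3/2, -1): (-9, -558/17, -88/17) → (-27, -837/17, 88/17); (0, -423/17, -104/17) → (0, -1269/34, 104/17)
T5 scale by (1/2, 3, 3): (-27, -837/17, 88/17) → (-27/2, -2511/17, 264/17); (0, -1269/34, 104/17) → (0, -3807/34, 312/17)
T6 shear: z ← z + 1·y: (-27/2, -2511/17, 264/17) → (-27/2, -2511/17, -2247/17); (0, -3807/34, 312/17) → (0, -3807/34, -3183/34)

image vertices: (-27/2, -2511/17, -2247/17), (0, -3807/34, -3183/34)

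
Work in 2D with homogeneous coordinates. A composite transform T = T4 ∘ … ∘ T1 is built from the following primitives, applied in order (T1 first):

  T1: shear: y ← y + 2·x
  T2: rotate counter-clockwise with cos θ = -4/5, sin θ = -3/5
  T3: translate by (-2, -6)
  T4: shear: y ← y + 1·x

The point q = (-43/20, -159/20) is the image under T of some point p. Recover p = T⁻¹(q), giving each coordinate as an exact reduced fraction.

p = (0, -1/4)

T1 = [1 0 0; 2 1 0; 0 0 1]
T2·T1 = [2/5 3/5 0; -11/5 -4/5 0; 0 0 1]
T3·…·T1 = [2/5 3/5 -2; -11/5 -4/5 -6; 0 0 1]
T4·…·T1 = [2/5 3/5 -2; -9/5 -1/5 -8; 0 0 1]
det M = 1; M⁻¹ = [-1/5 -3/5 -26/5; 9/5 2/5 34/5; 0 0 1]
M⁻¹ · (-43/20, -159/20)ᵀ = (0, -1/4)ᵀ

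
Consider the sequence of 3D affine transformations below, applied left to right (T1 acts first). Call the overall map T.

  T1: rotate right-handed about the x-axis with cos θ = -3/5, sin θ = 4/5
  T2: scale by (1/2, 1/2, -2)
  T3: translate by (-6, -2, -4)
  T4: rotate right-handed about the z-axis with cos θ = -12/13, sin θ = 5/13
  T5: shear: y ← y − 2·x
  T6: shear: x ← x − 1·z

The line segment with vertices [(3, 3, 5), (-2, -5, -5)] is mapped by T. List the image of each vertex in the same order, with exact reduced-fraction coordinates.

image vertices: (1149/130, -1207/130, -14/5), (205/26, -206/13, -2)

T1 rotate right-handed about the x-axis with cos θ = -3/5, sin θ = 4/5: (3, 3, 5) → (3, -29/5, -3/5); (-2, -5, -5) → (-2, 7, -1)
T2 scale by (1/2, 1/2, -2): (3, -29/5, -3/5) → (3/2, -29/10, 6/5); (-2, 7, -1) → (-1, 7/2, 2)
T3 translate by (-6, -2, -4): (3/2, -29/10, 6/5) → (-9/2, -49/10, -14/5); (-1, 7/2, 2) → (-7, 3/2, -2)
T4 rotate right-handed about the z-axis with cos θ = -12/13, sin θ = 5/13: (-9/2, -49/10, -14/5) → (157/26, 363/130, -14/5); (-7, 3/2, -2) → (153/26, -53/13, -2)
T5 shear: y ← y − 2·x: (157/26, 363/130, -14/5) → (157/26, -1207/130, -14/5); (153/26, -53/13, -2) → (153/26, -206/13, -2)
T6 shear: x ← x − 1·z: (157/26, -1207/130, -14/5) → (1149/130, -1207/130, -14/5); (153/26, -206/13, -2) → (205/26, -206/13, -2)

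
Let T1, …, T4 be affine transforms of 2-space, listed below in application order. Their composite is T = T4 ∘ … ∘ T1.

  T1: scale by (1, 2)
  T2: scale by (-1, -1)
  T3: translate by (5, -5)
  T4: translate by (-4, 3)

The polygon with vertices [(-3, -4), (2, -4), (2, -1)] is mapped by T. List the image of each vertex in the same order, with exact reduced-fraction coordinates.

image vertices: (4, 6), (-1, 6), (-1, 0)

T1 scale by (1, 2): (-3, -4) → (-3, -8); (2, -4) → (2, -8); (2, -1) → (2, -2)
T2 scale by (-1, -1): (-3, -8) → (3, 8); (2, -8) → (-2, 8); (2, -2) → (-2, 2)
T3 translate by (5, -5): (3, 8) → (8, 3); (-2, 8) → (3, 3); (-2, 2) → (3, -3)
T4 translate by (-4, 3): (8, 3) → (4, 6); (3, 3) → (-1, 6); (3, -3) → (-1, 0)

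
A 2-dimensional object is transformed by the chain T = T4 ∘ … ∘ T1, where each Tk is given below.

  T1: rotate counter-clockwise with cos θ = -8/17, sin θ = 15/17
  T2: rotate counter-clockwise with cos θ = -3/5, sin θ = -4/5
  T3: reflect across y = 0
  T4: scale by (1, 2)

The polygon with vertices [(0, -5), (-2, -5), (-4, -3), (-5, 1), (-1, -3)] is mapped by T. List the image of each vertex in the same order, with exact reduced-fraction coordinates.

T1 rotate counter-clockwise with cos θ = -8/17, sin θ = 15/17: (0, -5) → (75/17, 40/17); (-2, -5) → (91/17, 10/17); (-4, -3) → (77/17, -36/17); (-5, 1) → (25/17, -83/17); (-1, -3) → (53/17, 9/17)
T2 rotate counter-clockwise with cos θ = -3/5, sin θ = -4/5: (75/17, 40/17) → (-13/17, -84/17); (91/17, 10/17) → (-233/85, -394/85); (77/17, -36/17) → (-75/17, -40/17); (25/17, -83/17) → (-407/85, 149/85); (53/17, 9/17) → (-123/85, -239/85)
T3 reflect across y = 0: (-13/17, -84/17) → (-13/17, 84/17); (-233/85, -394/85) → (-233/85, 394/85); (-75/17, -40/17) → (-75/17, 40/17); (-407/85, 149/85) → (-407/85, -149/85); (-123/85, -239/85) → (-123/85, 239/85)
T4 scale by (1, 2): (-13/17, 84/17) → (-13/17, 168/17); (-233/85, 394/85) → (-233/85, 788/85); (-75/17, 40/17) → (-75/17, 80/17); (-407/85, -149/85) → (-407/85, -298/85); (-123/85, 239/85) → (-123/85, 478/85)

image vertices: (-13/17, 168/17), (-233/85, 788/85), (-75/17, 80/17), (-407/85, -298/85), (-123/85, 478/85)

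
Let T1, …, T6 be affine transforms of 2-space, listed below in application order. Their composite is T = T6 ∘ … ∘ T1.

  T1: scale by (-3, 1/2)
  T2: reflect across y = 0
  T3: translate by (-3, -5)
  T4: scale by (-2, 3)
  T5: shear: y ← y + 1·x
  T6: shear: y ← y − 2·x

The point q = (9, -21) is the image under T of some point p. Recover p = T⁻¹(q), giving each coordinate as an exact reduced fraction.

p = (1/2, -2)

T1 = [-3 0 0; 0 1/2 0; 0 0 1]
T2·T1 = [-3 0 0; 0 -1/2 0; 0 0 1]
T3·…·T1 = [-3 0 -3; 0 -1/2 -5; 0 0 1]
T4·…·T1 = [6 0 6; 0 -3/2 -15; 0 0 1]
T5·…·T1 = [6 0 6; 6 -3/2 -9; 0 0 1]
T6·…·T1 = [6 0 6; -6 -3/2 -21; 0 0 1]
det M = -9; M⁻¹ = [1/6 0 -1; -2/3 -2/3 -10; 0 0 1]
M⁻¹ · (9, -21)ᵀ = (1/2, -2)ᵀ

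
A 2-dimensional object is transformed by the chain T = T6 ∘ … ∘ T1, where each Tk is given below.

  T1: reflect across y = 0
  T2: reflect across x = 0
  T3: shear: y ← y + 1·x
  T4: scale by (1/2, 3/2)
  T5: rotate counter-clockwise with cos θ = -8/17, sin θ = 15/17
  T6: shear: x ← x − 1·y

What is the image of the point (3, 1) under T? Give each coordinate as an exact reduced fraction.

T(p) = (9/2, 3/2)

T1 reflect across y = 0: (3, 1) → (3, -1)
T2 reflect across x = 0: (3, -1) → (-3, -1)
T3 shear: y ← y + 1·x: (-3, -1) → (-3, -4)
T4 scale by (1/2, 3/2): (-3, -4) → (-3/2, -6)
T5 rotate counter-clockwise with cos θ = -8/17, sin θ = 15/17: (-3/2, -6) → (6, 3/2)
T6 shear: x ← x − 1·y: (6, 3/2) → (9/2, 3/2)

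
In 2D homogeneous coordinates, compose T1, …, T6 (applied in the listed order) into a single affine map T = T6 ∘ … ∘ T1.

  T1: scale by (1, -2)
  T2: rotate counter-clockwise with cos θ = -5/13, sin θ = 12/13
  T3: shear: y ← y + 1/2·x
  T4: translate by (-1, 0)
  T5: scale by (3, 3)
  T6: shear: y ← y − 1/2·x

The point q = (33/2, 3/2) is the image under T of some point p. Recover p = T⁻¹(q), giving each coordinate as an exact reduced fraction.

p = (-5/2, 3)

T1 = [1 0 0; 0 -2 0; 0 0 1]
T2·T1 = [-5/13 24/13 0; 12/13 10/13 0; 0 0 1]
T3·…·T1 = [-5/13 24/13 0; 19/26 22/13 0; 0 0 1]
T4·…·T1 = [-5/13 24/13 -1; 19/26 22/13 0; 0 0 1]
T5·…·T1 = [-15/13 72/13 -3; 57/26 66/13 0; 0 0 1]
T6·…·T1 = [-15/13 72/13 -3; 36/13 30/13 3/2; 0 0 1]
det M = -18; M⁻¹ = [-5/39 4/13 -11/13; 2/13 5/78 19/52; 0 0 1]
M⁻¹ · (33/2, 3/2)ᵀ = (-5/2, 3)ᵀ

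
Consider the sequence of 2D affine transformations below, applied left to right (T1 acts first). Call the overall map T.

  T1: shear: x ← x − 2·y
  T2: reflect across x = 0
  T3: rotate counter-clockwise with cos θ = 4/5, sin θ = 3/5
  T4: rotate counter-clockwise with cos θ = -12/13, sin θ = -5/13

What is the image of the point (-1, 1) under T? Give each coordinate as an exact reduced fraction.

T1 shear: x ← x − 2·y: (-1, 1) → (-3, 1)
T2 reflect across x = 0: (-3, 1) → (3, 1)
T3 rotate counter-clockwise with cos θ = 4/5, sin θ = 3/5: (3, 1) → (9/5, 13/5)
T4 rotate counter-clockwise with cos θ = -12/13, sin θ = -5/13: (9/5, 13/5) → (-43/65, -201/65)

T(p) = (-43/65, -201/65)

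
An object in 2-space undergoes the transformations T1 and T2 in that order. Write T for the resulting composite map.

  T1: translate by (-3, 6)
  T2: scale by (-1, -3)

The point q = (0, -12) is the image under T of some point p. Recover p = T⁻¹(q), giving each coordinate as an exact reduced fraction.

T1 = [1 0 -3; 0 1 6; 0 0 1]
T2·T1 = [-1 0 3; 0 -3 -18; 0 0 1]
det M = 3; M⁻¹ = [-1 0 3; 0 -1/3 -6; 0 0 1]
M⁻¹ · (0, -12)ᵀ = (3, -2)ᵀ

p = (3, -2)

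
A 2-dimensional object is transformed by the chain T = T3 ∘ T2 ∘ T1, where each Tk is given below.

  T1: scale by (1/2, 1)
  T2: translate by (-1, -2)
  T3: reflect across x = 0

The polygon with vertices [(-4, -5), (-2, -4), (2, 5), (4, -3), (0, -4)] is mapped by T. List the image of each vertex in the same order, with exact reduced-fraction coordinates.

image vertices: (3, -7), (2, -6), (0, 3), (-1, -5), (1, -6)

T1 scale by (1/2, 1): (-4, -5) → (-2, -5); (-2, -4) → (-1, -4); (2, 5) → (1, 5); (4, -3) → (2, -3); (0, -4) → (0, -4)
T2 translate by (-1, -2): (-2, -5) → (-3, -7); (-1, -4) → (-2, -6); (1, 5) → (0, 3); (2, -3) → (1, -5); (0, -4) → (-1, -6)
T3 reflect across x = 0: (-3, -7) → (3, -7); (-2, -6) → (2, -6); (0, 3) → (0, 3); (1, -5) → (-1, -5); (-1, -6) → (1, -6)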